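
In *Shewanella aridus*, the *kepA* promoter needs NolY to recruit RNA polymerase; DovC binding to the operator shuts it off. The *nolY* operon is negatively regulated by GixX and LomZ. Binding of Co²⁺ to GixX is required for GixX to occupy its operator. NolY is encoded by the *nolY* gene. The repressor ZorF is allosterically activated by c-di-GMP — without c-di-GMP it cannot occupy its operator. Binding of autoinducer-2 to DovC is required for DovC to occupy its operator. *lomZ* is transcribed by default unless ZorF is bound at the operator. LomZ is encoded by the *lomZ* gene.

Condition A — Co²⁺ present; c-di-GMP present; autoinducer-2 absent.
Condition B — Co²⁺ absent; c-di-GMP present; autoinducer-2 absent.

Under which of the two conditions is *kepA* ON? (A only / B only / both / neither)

Condition A:
Co²⁺ is present, so GixX is active.
c-di-GMP is present, so ZorF is active.
With repressor ZorF bound, *lomZ* is not transcribed.
So LomZ is not produced.
With repressor GixX bound, *nolY* is not transcribed.
So NolY is not produced.
Autoinducer-2 is absent, so DovC is inactive.
Required activator NolY is absent, so *kepA* is not transcribed.
→ *kepA* is OFF in A.
Condition B:
Co²⁺ is absent, so GixX is inactive.
c-di-GMP is present, so ZorF is active.
With repressor ZorF bound, *lomZ* is not transcribed.
So LomZ is not produced.
With no repressor bound, *nolY* is transcribed.
So NolY is produced and active.
Autoinducer-2 is absent, so DovC is inactive.
No repressor is bound and NolY is active, so *kepA* is transcribed.
→ *kepA* is ON in B.

B only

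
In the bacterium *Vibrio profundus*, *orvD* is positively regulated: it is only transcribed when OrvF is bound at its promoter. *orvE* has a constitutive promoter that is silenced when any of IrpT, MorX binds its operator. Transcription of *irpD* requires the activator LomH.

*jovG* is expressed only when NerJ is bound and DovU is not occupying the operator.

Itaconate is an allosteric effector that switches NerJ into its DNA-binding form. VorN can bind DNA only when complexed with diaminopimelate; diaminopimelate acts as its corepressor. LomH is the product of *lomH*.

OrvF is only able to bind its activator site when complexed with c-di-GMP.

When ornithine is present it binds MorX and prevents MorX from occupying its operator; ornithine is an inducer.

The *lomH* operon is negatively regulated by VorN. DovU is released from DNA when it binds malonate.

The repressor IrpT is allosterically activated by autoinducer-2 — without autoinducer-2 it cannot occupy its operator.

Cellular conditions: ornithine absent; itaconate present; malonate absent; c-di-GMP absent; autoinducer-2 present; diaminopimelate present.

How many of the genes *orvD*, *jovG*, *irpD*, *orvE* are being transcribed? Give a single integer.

c-di-GMP is absent, so OrvF is inactive.
Required activator OrvF is absent, so *orvD* is not transcribed.
→ *orvD* is OFF.
Itaconate is present, so NerJ is active.
Malonate is absent, so DovU is active.
With repressor DovU bound, *jovG* is not transcribed.
→ *jovG* is OFF.
Diaminopimelate is present, so VorN is active.
With repressor VorN bound, *lomH* is not transcribed.
So LomH is not produced.
Required activator LomH is absent, so *irpD* is not transcribed.
→ *irpD* is OFF.
Autoinducer-2 is present, so IrpT is active.
Ornithine is absent, so MorX is active.
With repressor IrpT bound, *orvE* is not transcribed.
→ *orvE* is OFF.
0 of the 4 genes are transcribed.

0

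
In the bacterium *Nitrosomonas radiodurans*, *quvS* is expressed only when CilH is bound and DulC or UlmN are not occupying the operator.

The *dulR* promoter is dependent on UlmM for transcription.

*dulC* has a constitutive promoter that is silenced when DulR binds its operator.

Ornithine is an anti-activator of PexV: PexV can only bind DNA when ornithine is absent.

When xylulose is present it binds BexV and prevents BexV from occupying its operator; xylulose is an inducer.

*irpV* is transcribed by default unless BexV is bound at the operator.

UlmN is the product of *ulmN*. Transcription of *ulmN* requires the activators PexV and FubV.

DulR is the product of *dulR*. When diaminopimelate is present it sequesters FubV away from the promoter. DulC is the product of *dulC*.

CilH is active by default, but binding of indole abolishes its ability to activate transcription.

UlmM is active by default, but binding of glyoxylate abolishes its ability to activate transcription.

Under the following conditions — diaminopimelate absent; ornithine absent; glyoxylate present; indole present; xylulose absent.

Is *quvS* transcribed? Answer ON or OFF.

Glyoxylate is present, so UlmM is inactive.
Required activator UlmM is absent, so *dulR* is not transcribed.
So DulR is not produced.
With no repressor bound, *dulC* is transcribed.
So DulC is produced and active.
Ornithine is absent, so PexV is active.
Diaminopimelate is absent, so FubV is active.
No repressor is bound and PexV and FubV are active, so *ulmN* is transcribed.
So UlmN is produced and active.
Indole is present, so CilH is inactive.
With repressor DulC bound, *quvS* is not transcribed.

OFF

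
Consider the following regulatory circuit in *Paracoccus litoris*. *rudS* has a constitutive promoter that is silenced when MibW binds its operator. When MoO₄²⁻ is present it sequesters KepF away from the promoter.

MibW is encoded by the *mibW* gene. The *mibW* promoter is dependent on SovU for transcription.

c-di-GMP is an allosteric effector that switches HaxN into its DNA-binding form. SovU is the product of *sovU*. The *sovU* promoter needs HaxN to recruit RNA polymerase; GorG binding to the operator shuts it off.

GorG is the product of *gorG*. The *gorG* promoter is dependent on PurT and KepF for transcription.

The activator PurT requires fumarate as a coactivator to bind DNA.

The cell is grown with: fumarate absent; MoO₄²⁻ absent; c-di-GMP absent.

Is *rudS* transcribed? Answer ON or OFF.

ON

Fumarate is absent, so PurT is inactive.
MoO₄²⁻ is absent, so KepF is active.
Required activator PurT is absent, so *gorG* is not transcribed.
So GorG is not produced.
c-di-GMP is absent, so HaxN is inactive.
Required activator HaxN is absent, so *sovU* is not transcribed.
So SovU is not produced.
Required activator SovU is absent, so *mibW* is not transcribed.
So MibW is not produced.
With no repressor bound, *rudS* is transcribed.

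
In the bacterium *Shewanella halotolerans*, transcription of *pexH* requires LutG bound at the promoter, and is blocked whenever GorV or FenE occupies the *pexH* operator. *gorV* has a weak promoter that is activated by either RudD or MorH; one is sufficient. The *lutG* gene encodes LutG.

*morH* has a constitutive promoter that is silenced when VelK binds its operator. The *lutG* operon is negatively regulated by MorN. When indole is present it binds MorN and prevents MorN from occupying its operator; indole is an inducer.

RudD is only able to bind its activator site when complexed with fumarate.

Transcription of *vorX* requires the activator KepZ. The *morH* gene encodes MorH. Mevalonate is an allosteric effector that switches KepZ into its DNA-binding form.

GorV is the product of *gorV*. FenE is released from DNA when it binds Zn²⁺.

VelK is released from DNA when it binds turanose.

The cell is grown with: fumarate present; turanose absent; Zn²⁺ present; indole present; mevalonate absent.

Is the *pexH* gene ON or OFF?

Indole is present, so MorN is inactive.
With no repressor bound, *lutG* is transcribed.
So LutG is produced and active.
Fumarate is present, so RudD is active.
Turanose is absent, so VelK is active.
With repressor VelK bound, *morH* is not transcribed.
So MorH is not produced.
Activator RudD is present, so *gorV* is transcribed.
So GorV is produced and active.
Zn²⁺ is present, so FenE is inactive.
With repressor GorV bound, *pexH* is not transcribed.

OFF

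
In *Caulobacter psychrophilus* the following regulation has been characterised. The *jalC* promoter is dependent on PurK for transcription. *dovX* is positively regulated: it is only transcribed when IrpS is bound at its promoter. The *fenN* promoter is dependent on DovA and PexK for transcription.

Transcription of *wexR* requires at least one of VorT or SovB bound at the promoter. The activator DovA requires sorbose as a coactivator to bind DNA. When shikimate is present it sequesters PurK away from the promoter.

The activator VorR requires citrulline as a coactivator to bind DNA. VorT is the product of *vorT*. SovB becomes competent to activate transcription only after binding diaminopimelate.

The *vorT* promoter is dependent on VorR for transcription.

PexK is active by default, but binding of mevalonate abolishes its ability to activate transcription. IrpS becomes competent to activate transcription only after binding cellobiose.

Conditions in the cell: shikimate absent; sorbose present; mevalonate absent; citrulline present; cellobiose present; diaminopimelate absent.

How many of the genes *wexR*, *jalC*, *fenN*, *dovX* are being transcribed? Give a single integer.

Citrulline is present, so VorR is active.
No repressor is bound and VorR is active, so *vorT* is transcribed.
So VorT is produced and active.
Diaminopimelate is absent, so SovB is inactive.
Activator VorT is present, so *wexR* is transcribed.
→ *wexR* is ON.
Shikimate is absent, so PurK is active.
No repressor is bound and PurK is active, so *jalC* is transcribed.
→ *jalC* is ON.
Sorbose is present, so DovA is active.
Mevalonate is absent, so PexK is active.
No repressor is bound and DovA and PexK are active, so *fenN* is transcribed.
→ *fenN* is ON.
Cellobiose is present, so IrpS is active.
No repressor is bound and IrpS is active, so *dovX* is transcribed.
→ *dovX* is ON.
4 of the 4 genes are transcribed.

4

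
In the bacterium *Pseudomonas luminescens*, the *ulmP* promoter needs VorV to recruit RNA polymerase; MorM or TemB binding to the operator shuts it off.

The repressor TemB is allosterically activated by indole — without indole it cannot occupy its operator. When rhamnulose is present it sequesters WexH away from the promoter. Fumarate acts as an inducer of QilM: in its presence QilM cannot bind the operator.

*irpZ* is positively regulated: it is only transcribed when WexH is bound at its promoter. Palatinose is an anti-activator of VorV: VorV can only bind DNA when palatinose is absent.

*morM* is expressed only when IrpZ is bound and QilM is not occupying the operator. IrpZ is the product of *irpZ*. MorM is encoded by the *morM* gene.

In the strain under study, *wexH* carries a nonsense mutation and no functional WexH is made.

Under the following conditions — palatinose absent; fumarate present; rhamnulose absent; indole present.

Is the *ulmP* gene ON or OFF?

OFF

WexH is non-functional in this strain, so it has no effect.
Required activator WexH is absent, so *irpZ* is not transcribed.
So IrpZ is not produced.
Fumarate is present, so QilM is inactive.
Required activator IrpZ is absent, so *morM* is not transcribed.
So MorM is not produced.
Palatinose is absent, so VorV is active.
Indole is present, so TemB is active.
With repressor TemB bound, *ulmP* is not transcribed.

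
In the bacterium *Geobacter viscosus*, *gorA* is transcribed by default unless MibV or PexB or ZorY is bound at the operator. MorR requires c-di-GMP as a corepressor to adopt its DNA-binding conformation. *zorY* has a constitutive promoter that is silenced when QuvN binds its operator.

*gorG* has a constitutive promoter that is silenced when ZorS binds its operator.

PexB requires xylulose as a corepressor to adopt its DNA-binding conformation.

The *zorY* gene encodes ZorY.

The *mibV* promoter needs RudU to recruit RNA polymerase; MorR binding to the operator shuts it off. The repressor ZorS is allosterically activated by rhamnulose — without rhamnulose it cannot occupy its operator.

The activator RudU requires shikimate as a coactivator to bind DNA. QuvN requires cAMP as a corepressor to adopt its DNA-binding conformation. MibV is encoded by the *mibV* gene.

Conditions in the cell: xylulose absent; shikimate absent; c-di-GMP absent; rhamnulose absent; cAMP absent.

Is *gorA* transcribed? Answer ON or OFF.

Shikimate is absent, so RudU is inactive.
c-di-GMP is absent, so MorR is inactive.
Required activator RudU is absent, so *mibV* is not transcribed.
So MibV is not produced.
Xylulose is absent, so PexB is inactive.
cAMP is absent, so QuvN is inactive.
With no repressor bound, *zorY* is transcribed.
So ZorY is produced and active.
With repressor ZorY bound, *gorA* is not transcribed.

OFF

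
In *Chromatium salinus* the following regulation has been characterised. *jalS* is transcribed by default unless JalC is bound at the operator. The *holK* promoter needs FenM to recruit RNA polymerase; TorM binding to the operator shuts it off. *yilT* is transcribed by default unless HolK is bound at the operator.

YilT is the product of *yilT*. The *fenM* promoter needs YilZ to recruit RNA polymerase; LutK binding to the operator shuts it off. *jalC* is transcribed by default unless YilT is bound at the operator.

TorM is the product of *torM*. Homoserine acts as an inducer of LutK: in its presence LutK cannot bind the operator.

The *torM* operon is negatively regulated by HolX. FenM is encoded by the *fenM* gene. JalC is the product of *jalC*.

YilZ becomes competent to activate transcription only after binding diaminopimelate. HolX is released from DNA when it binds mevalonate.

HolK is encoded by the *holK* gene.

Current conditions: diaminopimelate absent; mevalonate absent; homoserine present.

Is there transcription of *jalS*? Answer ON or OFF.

Homoserine is present, so LutK is inactive.
Diaminopimelate is absent, so YilZ is inactive.
Required activator YilZ is absent, so *fenM* is not transcribed.
So FenM is not produced.
Mevalonate is absent, so HolX is active.
With repressor HolX bound, *torM* is not transcribed.
So TorM is not produced.
Required activator FenM is absent, so *holK* is not transcribed.
So HolK is not produced.
With no repressor bound, *yilT* is transcribed.
So YilT is produced and active.
With repressor YilT bound, *jalC* is not transcribed.
So JalC is not produced.
With no repressor bound, *jalS* is transcribed.

ON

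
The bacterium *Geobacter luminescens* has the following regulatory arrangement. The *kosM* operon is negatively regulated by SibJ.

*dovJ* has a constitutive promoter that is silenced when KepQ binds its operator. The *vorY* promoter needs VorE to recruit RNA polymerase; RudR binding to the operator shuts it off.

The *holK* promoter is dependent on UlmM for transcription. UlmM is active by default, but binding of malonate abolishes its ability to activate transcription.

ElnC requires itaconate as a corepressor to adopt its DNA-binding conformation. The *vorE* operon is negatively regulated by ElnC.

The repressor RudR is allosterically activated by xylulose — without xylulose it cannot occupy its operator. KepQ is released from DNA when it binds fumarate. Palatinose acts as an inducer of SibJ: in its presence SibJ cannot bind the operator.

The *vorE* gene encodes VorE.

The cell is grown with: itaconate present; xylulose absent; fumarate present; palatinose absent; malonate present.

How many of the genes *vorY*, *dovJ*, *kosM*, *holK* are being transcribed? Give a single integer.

1

Xylulose is absent, so RudR is inactive.
Itaconate is present, so ElnC is active.
With repressor ElnC bound, *vorE* is not transcribed.
So VorE is not produced.
Required activator VorE is absent, so *vorY* is not transcribed.
→ *vorY* is OFF.
Fumarate is present, so KepQ is inactive.
With no repressor bound, *dovJ* is transcribed.
→ *dovJ* is ON.
Palatinose is absent, so SibJ is active.
With repressor SibJ bound, *kosM* is not transcribed.
→ *kosM* is OFF.
Malonate is present, so UlmM is inactive.
Required activator UlmM is absent, so *holK* is not transcribed.
→ *holK* is OFF.
1 of the 4 genes is transcribed.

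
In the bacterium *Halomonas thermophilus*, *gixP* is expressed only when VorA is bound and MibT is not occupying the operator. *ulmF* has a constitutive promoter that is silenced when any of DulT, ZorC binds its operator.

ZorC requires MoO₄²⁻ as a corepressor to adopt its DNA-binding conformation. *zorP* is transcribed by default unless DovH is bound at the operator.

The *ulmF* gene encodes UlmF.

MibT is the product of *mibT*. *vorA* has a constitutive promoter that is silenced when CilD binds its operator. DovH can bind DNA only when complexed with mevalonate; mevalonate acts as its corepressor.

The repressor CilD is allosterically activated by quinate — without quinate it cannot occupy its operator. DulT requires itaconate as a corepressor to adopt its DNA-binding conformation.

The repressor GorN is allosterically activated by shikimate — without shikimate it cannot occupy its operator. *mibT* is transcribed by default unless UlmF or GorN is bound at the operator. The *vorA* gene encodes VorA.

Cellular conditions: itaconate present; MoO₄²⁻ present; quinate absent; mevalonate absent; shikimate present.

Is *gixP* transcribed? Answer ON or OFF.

ON

Quinate is absent, so CilD is inactive.
With no repressor bound, *vorA* is transcribed.
So VorA is produced and active.
Itaconate is present, so DulT is active.
MoO₄²⁻ is present, so ZorC is active.
With repressor DulT bound, *ulmF* is not transcribed.
So UlmF is not produced.
Shikimate is present, so GorN is active.
With repressor GorN bound, *mibT* is not transcribed.
So MibT is not produced.
No repressor is bound and VorA is active, so *gixP* is transcribed.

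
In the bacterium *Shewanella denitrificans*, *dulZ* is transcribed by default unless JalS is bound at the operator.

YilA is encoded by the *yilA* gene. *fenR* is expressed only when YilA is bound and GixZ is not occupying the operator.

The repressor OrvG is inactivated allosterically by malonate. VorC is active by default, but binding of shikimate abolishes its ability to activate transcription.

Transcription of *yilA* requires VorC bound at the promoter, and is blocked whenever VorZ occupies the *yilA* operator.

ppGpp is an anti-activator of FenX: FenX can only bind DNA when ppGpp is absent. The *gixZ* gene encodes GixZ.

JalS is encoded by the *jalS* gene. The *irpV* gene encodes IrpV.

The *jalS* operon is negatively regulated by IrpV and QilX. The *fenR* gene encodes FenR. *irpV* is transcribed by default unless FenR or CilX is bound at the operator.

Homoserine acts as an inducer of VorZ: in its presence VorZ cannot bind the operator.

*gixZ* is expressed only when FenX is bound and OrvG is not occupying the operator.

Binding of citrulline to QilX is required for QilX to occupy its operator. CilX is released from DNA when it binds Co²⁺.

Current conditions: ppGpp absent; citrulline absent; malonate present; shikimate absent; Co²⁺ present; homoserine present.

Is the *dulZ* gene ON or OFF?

ON

Shikimate is absent, so VorC is active.
Homoserine is present, so VorZ is inactive.
No repressor is bound and VorC is active, so *yilA* is transcribed.
So YilA is produced and active.
ppGpp is absent, so FenX is active.
Malonate is present, so OrvG is inactive.
No repressor is bound and FenX is active, so *gixZ* is transcribed.
So GixZ is produced and active.
With repressor GixZ bound, *fenR* is not transcribed.
So FenR is not produced.
Co²⁺ is present, so CilX is inactive.
With no repressor bound, *irpV* is transcribed.
So IrpV is produced and active.
Citrulline is absent, so QilX is inactive.
With repressor IrpV bound, *jalS* is not transcribed.
So JalS is not produced.
With no repressor bound, *dulZ* is transcribed.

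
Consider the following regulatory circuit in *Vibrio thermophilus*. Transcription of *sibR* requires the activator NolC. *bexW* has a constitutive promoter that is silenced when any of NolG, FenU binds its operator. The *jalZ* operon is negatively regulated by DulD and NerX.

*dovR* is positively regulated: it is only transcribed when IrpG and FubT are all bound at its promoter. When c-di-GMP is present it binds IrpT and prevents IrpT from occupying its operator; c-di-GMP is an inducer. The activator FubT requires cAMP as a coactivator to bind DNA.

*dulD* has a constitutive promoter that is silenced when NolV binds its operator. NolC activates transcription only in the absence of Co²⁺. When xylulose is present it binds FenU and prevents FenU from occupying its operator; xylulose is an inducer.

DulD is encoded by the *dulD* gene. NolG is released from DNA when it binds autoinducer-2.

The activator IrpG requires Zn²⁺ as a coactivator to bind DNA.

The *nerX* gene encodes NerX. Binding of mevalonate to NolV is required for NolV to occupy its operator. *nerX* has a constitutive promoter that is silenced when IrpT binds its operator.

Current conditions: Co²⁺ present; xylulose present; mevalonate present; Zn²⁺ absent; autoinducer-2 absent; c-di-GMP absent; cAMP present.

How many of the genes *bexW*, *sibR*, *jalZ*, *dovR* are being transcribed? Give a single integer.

Autoinducer-2 is absent, so NolG is active.
Xylulose is present, so FenU is inactive.
With repressor NolG bound, *bexW* is not transcribed.
→ *bexW* is OFF.
Co²⁺ is present, so NolC is inactive.
Required activator NolC is absent, so *sibR* is not transcribed.
→ *sibR* is OFF.
Mevalonate is present, so NolV is active.
With repressor NolV bound, *dulD* is not transcribed.
So DulD is not produced.
c-di-GMP is absent, so IrpT is active.
With repressor IrpT bound, *nerX* is not transcribed.
So NerX is not produced.
With no repressor bound, *jalZ* is transcribed.
→ *jalZ* is ON.
Zn²⁺ is absent, so IrpG is inactive.
cAMP is present, so FubT is active.
Required activator IrpG is absent, so *dovR* is not transcribed.
→ *dovR* is OFF.
1 of the 4 genes is transcribed.

1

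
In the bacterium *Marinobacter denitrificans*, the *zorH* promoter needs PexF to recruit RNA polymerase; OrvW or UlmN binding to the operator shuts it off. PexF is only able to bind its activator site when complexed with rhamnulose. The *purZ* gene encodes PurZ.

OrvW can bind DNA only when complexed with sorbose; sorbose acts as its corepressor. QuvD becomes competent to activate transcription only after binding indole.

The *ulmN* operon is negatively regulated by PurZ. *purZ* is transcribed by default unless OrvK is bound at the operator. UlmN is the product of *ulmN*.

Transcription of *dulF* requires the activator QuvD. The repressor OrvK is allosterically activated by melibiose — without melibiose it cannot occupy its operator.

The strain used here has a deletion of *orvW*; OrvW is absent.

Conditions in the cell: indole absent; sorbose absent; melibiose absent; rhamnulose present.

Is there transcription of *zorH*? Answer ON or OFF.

OrvW is non-functional in this strain, so it has no effect.
Rhamnulose is present, so PexF is active.
Melibiose is absent, so OrvK is inactive.
With no repressor bound, *purZ* is transcribed.
So PurZ is produced and active.
With repressor PurZ bound, *ulmN* is not transcribed.
So UlmN is not produced.
No repressor is bound and PexF is active, so *zorH* is transcribed.

ON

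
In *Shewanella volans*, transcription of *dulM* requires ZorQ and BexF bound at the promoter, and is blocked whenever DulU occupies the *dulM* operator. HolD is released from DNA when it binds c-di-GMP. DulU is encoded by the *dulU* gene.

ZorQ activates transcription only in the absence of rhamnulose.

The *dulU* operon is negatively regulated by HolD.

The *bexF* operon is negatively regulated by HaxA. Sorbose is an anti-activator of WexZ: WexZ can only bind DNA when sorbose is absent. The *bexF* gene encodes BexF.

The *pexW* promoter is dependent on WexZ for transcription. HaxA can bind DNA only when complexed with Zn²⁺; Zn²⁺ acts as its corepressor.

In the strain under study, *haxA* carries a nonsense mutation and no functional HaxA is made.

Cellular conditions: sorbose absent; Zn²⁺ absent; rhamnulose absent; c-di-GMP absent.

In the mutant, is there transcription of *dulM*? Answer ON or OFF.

c-di-GMP is absent, so HolD is active.
With repressor HolD bound, *dulU* is not transcribed.
So DulU is not produced.
Rhamnulose is absent, so ZorQ is active.
HaxA is non-functional in this strain, so it has no effect.
With no repressor bound, *bexF* is transcribed.
So BexF is produced and active.
No repressor is bound and ZorQ and BexF are active, so *dulM* is transcribed.

ON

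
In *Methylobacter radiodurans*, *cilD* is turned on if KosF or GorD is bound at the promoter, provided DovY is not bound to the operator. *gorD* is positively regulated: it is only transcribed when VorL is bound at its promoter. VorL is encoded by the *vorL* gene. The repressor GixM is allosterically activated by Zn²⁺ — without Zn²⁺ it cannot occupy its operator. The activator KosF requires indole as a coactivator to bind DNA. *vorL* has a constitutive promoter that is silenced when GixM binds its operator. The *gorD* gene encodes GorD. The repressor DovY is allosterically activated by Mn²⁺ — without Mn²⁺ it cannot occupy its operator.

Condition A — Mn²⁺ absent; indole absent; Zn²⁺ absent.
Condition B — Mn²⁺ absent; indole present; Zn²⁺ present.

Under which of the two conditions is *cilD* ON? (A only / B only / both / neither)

both

Condition A:
Mn²⁺ is absent, so DovY is inactive.
Indole is absent, so KosF is inactive.
Zn²⁺ is absent, so GixM is inactive.
With no repressor bound, *vorL* is transcribed.
So VorL is produced and active.
No repressor is bound and VorL is active, so *gorD* is transcribed.
So GorD is produced and active.
Activator GorD is present, so *cilD* is transcribed.
→ *cilD* is ON in A.
Condition B:
Mn²⁺ is absent, so DovY is inactive.
Indole is present, so KosF is active.
Zn²⁺ is present, so GixM is active.
With repressor GixM bound, *vorL* is not transcribed.
So VorL is not produced.
Required activator VorL is absent, so *gorD* is not transcribed.
So GorD is not produced.
Activator KosF is present, so *cilD* is transcribed.
→ *cilD* is ON in B.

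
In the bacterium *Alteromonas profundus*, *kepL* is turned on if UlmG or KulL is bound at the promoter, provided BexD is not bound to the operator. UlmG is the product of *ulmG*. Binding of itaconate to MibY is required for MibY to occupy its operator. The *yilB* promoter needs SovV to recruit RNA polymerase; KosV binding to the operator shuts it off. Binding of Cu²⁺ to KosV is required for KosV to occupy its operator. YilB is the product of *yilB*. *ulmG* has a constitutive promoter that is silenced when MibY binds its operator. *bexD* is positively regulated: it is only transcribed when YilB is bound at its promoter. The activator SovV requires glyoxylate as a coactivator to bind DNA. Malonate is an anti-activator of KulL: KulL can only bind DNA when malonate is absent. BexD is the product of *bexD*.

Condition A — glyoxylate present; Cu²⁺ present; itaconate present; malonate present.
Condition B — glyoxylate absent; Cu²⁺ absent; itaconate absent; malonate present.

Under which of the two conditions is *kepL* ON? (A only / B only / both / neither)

Condition A:
Glyoxylate is present, so SovV is active.
Cu²⁺ is present, so KosV is active.
With repressor KosV bound, *yilB* is not transcribed.
So YilB is not produced.
Required activator YilB is absent, so *bexD* is not transcribed.
So BexD is not produced.
Itaconate is present, so MibY is active.
With repressor MibY bound, *ulmG* is not transcribed.
So UlmG is not produced.
Malonate is present, so KulL is inactive.
No activator is available at the *kepL* promoter, so *kepL* is not transcribed.
→ *kepL* is OFF in A.
Condition B:
Glyoxylate is absent, so SovV is inactive.
Cu²⁺ is absent, so KosV is inactive.
Required activator SovV is absent, so *yilB* is not transcribed.
So YilB is not produced.
Required activator YilB is absent, so *bexD* is not transcribed.
So BexD is not produced.
Itaconate is absent, so MibY is inactive.
With no repressor bound, *ulmG* is transcribed.
So UlmG is produced and active.
Malonate is present, so KulL is inactive.
Activator UlmG is present, so *kepL* is transcribed.
→ *kepL* is ON in B.

B only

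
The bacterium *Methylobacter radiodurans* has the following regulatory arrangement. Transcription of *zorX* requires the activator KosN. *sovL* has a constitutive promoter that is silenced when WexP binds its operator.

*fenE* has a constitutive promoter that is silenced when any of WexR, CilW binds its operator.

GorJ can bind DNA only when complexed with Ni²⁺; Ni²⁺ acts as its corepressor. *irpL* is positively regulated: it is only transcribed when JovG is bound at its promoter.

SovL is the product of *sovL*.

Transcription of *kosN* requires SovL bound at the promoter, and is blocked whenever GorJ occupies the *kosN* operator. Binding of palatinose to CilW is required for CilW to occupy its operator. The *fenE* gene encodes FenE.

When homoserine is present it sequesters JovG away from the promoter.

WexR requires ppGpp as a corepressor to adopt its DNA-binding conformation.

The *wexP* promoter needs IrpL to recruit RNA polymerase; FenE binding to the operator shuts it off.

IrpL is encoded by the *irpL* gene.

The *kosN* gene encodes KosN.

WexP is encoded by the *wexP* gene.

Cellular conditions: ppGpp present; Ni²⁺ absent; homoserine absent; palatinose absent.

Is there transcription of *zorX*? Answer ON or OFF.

Homoserine is absent, so JovG is active.
No repressor is bound and JovG is active, so *irpL* is transcribed.
So IrpL is produced and active.
ppGpp is present, so WexR is active.
Palatinose is absent, so CilW is inactive.
With repressor WexR bound, *fenE* is not transcribed.
So FenE is not produced.
No repressor is bound and IrpL is active, so *wexP* is transcribed.
So WexP is produced and active.
With repressor WexP bound, *sovL* is not transcribed.
So SovL is not produced.
Ni²⁺ is absent, so GorJ is inactive.
Required activator SovL is absent, so *kosN* is not transcribed.
So KosN is not produced.
Required activator KosN is absent, so *zorX* is not transcribed.

OFF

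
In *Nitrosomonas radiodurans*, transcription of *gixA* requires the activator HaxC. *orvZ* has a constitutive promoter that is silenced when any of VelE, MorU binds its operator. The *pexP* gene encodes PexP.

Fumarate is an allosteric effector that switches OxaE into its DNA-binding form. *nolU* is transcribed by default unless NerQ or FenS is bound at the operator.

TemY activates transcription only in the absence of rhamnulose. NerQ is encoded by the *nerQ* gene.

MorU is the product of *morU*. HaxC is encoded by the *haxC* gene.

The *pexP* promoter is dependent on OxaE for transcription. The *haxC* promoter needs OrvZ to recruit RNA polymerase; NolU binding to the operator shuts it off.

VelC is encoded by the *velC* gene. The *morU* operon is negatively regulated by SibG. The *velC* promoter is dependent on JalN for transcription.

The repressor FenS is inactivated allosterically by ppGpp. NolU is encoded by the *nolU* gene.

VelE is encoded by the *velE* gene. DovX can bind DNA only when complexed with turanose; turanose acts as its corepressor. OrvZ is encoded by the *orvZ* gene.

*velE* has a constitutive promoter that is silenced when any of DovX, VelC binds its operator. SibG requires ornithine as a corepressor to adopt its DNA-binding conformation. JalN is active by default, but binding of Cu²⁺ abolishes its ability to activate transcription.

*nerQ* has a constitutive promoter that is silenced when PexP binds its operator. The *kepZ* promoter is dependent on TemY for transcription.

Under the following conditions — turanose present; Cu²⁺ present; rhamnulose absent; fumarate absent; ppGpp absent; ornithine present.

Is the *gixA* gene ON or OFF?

ON

Fumarate is absent, so OxaE is inactive.
Required activator OxaE is absent, so *pexP* is not transcribed.
So PexP is not produced.
With no repressor bound, *nerQ* is transcribed.
So NerQ is produced and active.
ppGpp is absent, so FenS is active.
With repressor NerQ bound, *nolU* is not transcribed.
So NolU is not produced.
Turanose is present, so DovX is active.
Cu²⁺ is present, so JalN is inactive.
Required activator JalN is absent, so *velC* is not transcribed.
So VelC is not produced.
With repressor DovX bound, *velE* is not transcribed.
So VelE is not produced.
Ornithine is present, so SibG is active.
With repressor SibG bound, *morU* is not transcribed.
So MorU is not produced.
With no repressor bound, *orvZ* is transcribed.
So OrvZ is produced and active.
No repressor is bound and OrvZ is active, so *haxC* is transcribed.
So HaxC is produced and active.
No repressor is bound and HaxC is active, so *gixA* is transcribed.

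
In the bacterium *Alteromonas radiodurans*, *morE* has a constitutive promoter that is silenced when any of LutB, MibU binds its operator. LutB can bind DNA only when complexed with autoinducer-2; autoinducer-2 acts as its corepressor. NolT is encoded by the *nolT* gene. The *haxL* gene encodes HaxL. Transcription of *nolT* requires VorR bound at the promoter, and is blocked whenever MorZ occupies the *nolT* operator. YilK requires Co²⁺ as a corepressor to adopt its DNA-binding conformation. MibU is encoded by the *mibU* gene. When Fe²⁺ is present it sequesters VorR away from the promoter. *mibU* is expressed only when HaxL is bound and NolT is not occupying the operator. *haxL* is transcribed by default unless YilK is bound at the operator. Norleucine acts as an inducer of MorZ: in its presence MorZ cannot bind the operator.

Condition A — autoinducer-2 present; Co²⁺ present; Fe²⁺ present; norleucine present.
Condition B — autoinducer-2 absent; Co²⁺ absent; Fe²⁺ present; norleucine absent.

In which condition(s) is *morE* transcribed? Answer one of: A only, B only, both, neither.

neither

Condition A:
Autoinducer-2 is present, so LutB is active.
Co²⁺ is present, so YilK is active.
With repressor YilK bound, *haxL* is not transcribed.
So HaxL is not produced.
Fe²⁺ is present, so VorR is inactive.
Norleucine is present, so MorZ is inactive.
Required activator VorR is absent, so *nolT* is not transcribed.
So NolT is not produced.
Required activator HaxL is absent, so *mibU* is not transcribed.
So MibU is not produced.
With repressor LutB bound, *morE* is not transcribed.
→ *morE* is OFF in A.
Condition B:
Autoinducer-2 is absent, so LutB is inactive.
Co²⁺ is absent, so YilK is inactive.
With no repressor bound, *haxL* is transcribed.
So HaxL is produced and active.
Fe²⁺ is present, so VorR is inactive.
Norleucine is absent, so MorZ is active.
With repressor MorZ bound, *nolT* is not transcribed.
So NolT is not produced.
No repressor is bound and HaxL is active, so *mibU* is transcribed.
So MibU is produced and active.
With repressor MibU bound, *morE* is not transcribed.
→ *morE* is OFF in B.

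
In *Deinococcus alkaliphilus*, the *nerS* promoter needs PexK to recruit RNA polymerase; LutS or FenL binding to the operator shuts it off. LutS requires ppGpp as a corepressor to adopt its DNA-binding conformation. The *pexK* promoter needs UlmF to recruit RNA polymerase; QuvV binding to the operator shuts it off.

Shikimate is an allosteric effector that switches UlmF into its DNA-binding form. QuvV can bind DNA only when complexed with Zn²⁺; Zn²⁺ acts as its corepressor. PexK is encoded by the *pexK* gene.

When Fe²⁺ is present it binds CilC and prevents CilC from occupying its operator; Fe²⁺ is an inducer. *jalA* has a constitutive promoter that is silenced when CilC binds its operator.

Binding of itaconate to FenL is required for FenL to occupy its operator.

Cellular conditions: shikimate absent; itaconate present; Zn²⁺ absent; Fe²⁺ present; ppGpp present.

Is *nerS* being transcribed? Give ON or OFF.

OFF

ppGpp is present, so LutS is active.
Shikimate is absent, so UlmF is inactive.
Zn²⁺ is absent, so QuvV is inactive.
Required activator UlmF is absent, so *pexK* is not transcribed.
So PexK is not produced.
Itaconate is present, so FenL is active.
With repressor LutS bound, *nerS* is not transcribed.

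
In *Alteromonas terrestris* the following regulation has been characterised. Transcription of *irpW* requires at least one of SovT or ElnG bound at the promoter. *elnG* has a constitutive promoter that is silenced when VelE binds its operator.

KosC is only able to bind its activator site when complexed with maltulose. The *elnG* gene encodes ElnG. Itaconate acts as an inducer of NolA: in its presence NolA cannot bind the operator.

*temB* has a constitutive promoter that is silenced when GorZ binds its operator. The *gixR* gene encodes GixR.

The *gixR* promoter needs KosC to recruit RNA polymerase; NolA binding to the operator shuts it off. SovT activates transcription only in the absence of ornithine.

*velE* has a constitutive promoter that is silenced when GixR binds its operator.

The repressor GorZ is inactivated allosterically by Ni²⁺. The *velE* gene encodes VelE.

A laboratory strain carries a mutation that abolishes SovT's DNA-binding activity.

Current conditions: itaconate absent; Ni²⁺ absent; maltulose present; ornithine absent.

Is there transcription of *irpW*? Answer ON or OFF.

SovT is non-functional in this strain, so it has no effect.
Maltulose is present, so KosC is active.
Itaconate is absent, so NolA is active.
With repressor NolA bound, *gixR* is not transcribed.
So GixR is not produced.
With no repressor bound, *velE* is transcribed.
So VelE is produced and active.
With repressor VelE bound, *elnG* is not transcribed.
So ElnG is not produced.
No activator is available at the *irpW* promoter, so *irpW* is not transcribed.

OFF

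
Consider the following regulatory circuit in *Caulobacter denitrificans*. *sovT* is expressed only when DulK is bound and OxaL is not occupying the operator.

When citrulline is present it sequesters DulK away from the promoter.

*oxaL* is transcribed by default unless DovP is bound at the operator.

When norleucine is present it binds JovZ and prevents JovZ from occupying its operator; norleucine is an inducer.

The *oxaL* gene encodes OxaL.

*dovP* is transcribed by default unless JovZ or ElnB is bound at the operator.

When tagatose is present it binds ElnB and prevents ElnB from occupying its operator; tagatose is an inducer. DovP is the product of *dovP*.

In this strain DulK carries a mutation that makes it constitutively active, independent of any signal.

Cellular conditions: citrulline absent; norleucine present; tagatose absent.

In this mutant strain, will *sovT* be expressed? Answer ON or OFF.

Norleucine is present, so JovZ is inactive.
Tagatose is absent, so ElnB is active.
With repressor ElnB bound, *dovP* is not transcribed.
So DovP is not produced.
With no repressor bound, *oxaL* is transcribed.
So OxaL is produced and active.
DulK is constitutively active in this strain.
With repressor OxaL bound, *sovT* is not transcribed.

OFF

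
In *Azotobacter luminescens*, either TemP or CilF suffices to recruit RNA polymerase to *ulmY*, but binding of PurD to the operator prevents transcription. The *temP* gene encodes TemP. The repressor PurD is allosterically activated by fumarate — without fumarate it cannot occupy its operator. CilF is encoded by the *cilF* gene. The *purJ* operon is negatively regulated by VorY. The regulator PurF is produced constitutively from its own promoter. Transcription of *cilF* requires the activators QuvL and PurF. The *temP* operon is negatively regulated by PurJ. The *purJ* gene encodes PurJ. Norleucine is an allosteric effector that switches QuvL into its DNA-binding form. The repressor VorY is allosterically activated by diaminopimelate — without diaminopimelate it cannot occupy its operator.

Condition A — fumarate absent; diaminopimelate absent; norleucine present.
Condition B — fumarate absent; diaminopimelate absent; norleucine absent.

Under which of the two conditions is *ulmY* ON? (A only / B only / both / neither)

Condition A:
Fumarate is absent, so PurD is inactive.
Diaminopimelate is absent, so VorY is inactive.
With no repressor bound, *purJ* is transcribed.
So PurJ is produced and active.
With repressor PurJ bound, *temP* is not transcribed.
So TemP is not produced.
Norleucine is present, so QuvL is active.
PurF is produced constitutively and is active.
No repressor is bound and QuvL and PurF are active, so *cilF* is transcribed.
So CilF is produced and active.
Activator CilF is present, so *ulmY* is transcribed.
→ *ulmY* is ON in A.
Condition B:
Fumarate is absent, so PurD is inactive.
Diaminopimelate is absent, so VorY is inactive.
With no repressor bound, *purJ* is transcribed.
So PurJ is produced and active.
With repressor PurJ bound, *temP* is not transcribed.
So TemP is not produced.
Norleucine is absent, so QuvL is inactive.
PurF is produced constitutively and is active.
Required activator QuvL is absent, so *cilF* is not transcribed.
So CilF is not produced.
No activator is available at the *ulmY* promoter, so *ulmY* is not transcribed.
→ *ulmY* is OFF in B.

A only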